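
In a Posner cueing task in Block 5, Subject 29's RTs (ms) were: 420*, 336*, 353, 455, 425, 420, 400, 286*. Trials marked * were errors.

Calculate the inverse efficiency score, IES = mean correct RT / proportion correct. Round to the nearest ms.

Correct trials (n=5): 353, 455, 425, 420, 400
Mean correct RT = 2053/5 = 410.6000 ms
Proportion correct = 5/8
IES = 410.6000 / (5/8) = 656.960 ms

657 ms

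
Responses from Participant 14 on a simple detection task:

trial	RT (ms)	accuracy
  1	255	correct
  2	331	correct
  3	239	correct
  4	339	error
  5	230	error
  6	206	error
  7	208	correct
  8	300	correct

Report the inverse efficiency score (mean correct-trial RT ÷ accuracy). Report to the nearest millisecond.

427 ms

Correct trials (n=5): 255, 331, 239, 208, 300
Mean correct RT = 1333/5 = 266.6000 ms
Proportion correct = 5/8
IES = 266.6000 / (5/8) = 426.560 ms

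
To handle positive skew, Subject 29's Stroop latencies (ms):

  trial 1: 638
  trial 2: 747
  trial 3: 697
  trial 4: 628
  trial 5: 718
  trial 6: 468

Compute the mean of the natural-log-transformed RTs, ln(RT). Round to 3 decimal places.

ln(RT): 6.4583, 6.6161, 6.5468, 6.4425, 6.5765, 6.1485
Σ ln(RT) = 38.7887
Mean = 38.7887/6 = 6.46478

6.465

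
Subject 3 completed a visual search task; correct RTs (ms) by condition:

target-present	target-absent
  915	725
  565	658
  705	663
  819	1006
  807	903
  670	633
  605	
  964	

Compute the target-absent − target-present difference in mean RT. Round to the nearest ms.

M(target-present) = 6050/8 = 756.250
M(target-absent) = 4588/6 = 764.667
Difference = 764.667 − 756.250 = 8.417 ms

8 ms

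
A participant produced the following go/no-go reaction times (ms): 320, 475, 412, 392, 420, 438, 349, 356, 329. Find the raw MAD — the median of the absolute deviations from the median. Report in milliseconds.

43 ms

Sorted: 320, 329, 349, 356, 392, 412, 420, 438, 475 → median = 392
|x − 392|: 72, 83, 20, 0, 28, 46, 43, 36, 63
Sorted deviations: 0, 20, 28, 36, 43, 46, 63, 72, 83 → MAD = 43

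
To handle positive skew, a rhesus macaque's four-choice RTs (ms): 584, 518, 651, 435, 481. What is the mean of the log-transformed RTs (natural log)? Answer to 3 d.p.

ln(RT): 6.3699, 6.2500, 6.4785, 6.0753, 6.1759
Σ ln(RT) = 31.3496
Mean = 31.3496/5 = 6.26992

6.270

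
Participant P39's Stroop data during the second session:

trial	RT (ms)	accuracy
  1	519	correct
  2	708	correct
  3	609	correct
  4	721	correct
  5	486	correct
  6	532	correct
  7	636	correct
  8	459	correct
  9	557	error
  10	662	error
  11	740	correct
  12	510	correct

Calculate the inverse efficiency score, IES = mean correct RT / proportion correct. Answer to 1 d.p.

Correct trials (n=10): 519, 708, 609, 721, 486, 532, 636, 459, 740, 510
Mean correct RT = 5920/10 = 592.0000 ms
Proportion correct = 10/12
IES = 592.0000 / (10/12) = 710.400 ms

710.4 ms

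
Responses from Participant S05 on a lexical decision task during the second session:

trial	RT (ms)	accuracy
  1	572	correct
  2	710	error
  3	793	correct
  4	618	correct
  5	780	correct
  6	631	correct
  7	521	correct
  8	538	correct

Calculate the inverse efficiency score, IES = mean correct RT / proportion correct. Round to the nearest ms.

Correct trials (n=7): 572, 793, 618, 780, 631, 521, 538
Mean correct RT = 4453/7 = 636.1429 ms
Proportion correct = 7/8
IES = 636.1429 / (7/8) = 727.020 ms

727 ms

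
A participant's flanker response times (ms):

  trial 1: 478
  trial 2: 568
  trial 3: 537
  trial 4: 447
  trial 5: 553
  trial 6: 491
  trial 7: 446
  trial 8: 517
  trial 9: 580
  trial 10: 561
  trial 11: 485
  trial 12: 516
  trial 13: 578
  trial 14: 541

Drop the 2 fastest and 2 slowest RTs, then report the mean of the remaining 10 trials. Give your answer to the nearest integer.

Sorted: 446, 447, 478, 485, 491, 516, 517, 537, 541, 553, 561, 568, 578, 580
Drop lowest 2 (446, 447) and highest 2 (578, 580)
Remaining (n=10): Σ = 5247, mean = 5247/10 = 524.700

525 ms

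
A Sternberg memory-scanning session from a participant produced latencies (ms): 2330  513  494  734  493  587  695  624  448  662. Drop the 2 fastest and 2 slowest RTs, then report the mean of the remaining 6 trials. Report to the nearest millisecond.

Sorted: 448, 493, 494, 513, 587, 624, 662, 695, 734, 2330
Drop lowest 2 (448, 493) and highest 2 (734, 2330)
Remaining (n=6): Σ = 3575, mean = 3575/6 = 595.833

596 ms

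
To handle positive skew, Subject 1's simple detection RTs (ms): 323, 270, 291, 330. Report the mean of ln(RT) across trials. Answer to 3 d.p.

ln(RT): 5.7777, 5.5984, 5.6733, 5.7991
Σ ln(RT) = 22.8485
Mean = 22.8485/4 = 5.71212

5.712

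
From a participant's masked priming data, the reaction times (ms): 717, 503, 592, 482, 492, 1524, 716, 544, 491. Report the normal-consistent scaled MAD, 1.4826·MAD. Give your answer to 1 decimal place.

Sorted: 482, 491, 492, 503, 544, 592, 716, 717, 1524 → median = 544
|x − 544| sorted: 0, 41, 48, 52, 53, 62, 172, 173, 980 → MAD = 53
Robust SD ≈ 1.4826 × 53 = 78.578

78.6 ms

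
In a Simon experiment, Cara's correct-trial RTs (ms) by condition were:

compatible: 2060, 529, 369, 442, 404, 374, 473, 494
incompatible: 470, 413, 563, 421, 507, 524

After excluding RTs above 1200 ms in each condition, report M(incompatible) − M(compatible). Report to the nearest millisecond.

compatible: exclude 2060
M(compatible) = 3085/7 = 440.714
M(incompatible) = 2898/6 = 483.000
Difference = 483.000 − 440.714 = 42.286 ms

42 ms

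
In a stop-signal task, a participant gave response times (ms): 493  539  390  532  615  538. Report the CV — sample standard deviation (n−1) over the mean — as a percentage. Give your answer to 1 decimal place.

14.3%

n = 6, Σ = 3107, M = 517.8333
Σ(x−M)² = 27454.833; s = √(27454.833/5) = 74.1011
CV = 74.1011 / 517.8333 = 0.14310 = 14.310%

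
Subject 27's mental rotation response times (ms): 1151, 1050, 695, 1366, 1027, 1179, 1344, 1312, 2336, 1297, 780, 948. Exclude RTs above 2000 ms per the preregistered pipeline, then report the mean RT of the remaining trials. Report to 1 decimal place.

1104.5 ms

Excluded: 2336
Retained (n=11): Σ = 12149
Mean = 12149/11 = 1104.4545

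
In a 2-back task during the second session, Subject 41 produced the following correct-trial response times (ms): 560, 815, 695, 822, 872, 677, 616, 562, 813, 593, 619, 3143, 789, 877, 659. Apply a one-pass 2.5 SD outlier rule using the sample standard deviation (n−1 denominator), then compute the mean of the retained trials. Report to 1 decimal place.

712.1 ms

n = 15, ΣRT = 13112, M = 874.133
Σ(x−M)² = 5689069.73; s = √(5689069.73/14) = 637.465
Cutoffs: 874.133 ± 2.5·637.465 → [-719.5, 2467.8]
Outside: 3143 → excluded.
Retained (n=14): Σ = 9969, mean = 9969/14 = 712.071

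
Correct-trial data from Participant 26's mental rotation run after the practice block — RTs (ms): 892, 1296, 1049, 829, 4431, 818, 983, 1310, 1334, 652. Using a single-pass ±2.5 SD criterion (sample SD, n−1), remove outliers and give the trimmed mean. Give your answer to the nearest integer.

1018 ms

n = 10, ΣRT = 13594, M = 1359.400
Σ(x−M)² = 10973172.40; s = √(10973172.40/9) = 1104.193
Cutoffs: 1359.400 ± 2.5·1104.193 → [-1401.1, 4119.9]
Outside: 4431 → excluded.
Retained (n=9): Σ = 9163, mean = 9163/9 = 1018.111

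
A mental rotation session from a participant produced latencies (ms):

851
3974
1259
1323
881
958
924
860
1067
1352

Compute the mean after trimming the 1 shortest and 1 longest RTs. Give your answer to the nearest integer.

1078 ms

Sorted: 851, 860, 881, 924, 958, 1067, 1259, 1323, 1352, 3974
Drop lowest 1 (851) and highest 1 (3974)
Remaining (n=8): Σ = 8624, mean = 8624/8 = 1078.000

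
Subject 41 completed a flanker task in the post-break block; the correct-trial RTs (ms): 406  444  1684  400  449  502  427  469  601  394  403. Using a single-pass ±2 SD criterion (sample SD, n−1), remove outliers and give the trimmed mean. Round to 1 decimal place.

449.5 ms

n = 11, ΣRT = 6179, M = 561.727
Σ(x−M)² = 1421656.18; s = √(1421656.18/10) = 377.049
Cutoffs: 561.727 ± 2·377.049 → [-192.4, 1315.8]
Outside: 1684 → excluded.
Retained (n=10): Σ = 4495, mean = 4495/10 = 449.500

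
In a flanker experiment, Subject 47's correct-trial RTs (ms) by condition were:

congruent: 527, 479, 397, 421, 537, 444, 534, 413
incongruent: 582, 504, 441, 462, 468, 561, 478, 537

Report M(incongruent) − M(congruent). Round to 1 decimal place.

35.1 ms

M(congruent) = 3752/8 = 469.000
M(incongruent) = 4033/8 = 504.125
Difference = 504.125 − 469.000 = 35.125 ms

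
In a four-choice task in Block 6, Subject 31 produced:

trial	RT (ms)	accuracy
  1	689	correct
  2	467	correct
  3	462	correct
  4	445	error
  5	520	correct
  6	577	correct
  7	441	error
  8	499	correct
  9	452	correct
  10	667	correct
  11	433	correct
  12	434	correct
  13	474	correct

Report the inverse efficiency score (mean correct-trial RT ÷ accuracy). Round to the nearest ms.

Correct trials (n=11): 689, 467, 462, 520, 577, 499, 452, 667, 433, 434, 474
Mean correct RT = 5674/11 = 515.8182 ms
Proportion correct = 11/13
IES = 515.8182 / (11/13) = 609.603 ms

610 ms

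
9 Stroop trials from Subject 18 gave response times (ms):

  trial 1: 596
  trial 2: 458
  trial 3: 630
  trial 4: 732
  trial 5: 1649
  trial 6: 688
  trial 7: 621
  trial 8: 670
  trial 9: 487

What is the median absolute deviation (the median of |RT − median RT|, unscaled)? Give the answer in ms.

58 ms

Sorted: 458, 487, 596, 621, 630, 670, 688, 732, 1649 → median = 630
|x − 630|: 34, 172, 0, 102, 1019, 58, 9, 40, 143
Sorted deviations: 0, 9, 34, 40, 58, 102, 143, 172, 1019 → MAD = 58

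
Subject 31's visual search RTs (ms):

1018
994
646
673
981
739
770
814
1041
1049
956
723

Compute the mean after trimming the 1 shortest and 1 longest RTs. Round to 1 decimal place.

870.9 ms

Sorted: 646, 673, 723, 739, 770, 814, 956, 981, 994, 1018, 1041, 1049
Drop lowest 1 (646) and highest 1 (1049)
Remaining (n=10): Σ = 8709, mean = 8709/10 = 870.900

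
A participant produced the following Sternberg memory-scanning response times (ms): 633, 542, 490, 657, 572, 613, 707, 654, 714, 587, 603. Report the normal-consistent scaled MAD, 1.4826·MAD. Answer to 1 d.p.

Sorted: 490, 542, 572, 587, 603, 613, 633, 654, 657, 707, 714 → median = 613
|x − 613| sorted: 0, 10, 20, 26, 41, 41, 44, 71, 94, 101, 123 → MAD = 41
Robust SD ≈ 1.4826 × 41 = 60.787

60.8 ms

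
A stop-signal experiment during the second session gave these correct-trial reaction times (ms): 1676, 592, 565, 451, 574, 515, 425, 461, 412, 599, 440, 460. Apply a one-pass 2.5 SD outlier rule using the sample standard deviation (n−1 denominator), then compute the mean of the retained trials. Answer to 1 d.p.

499.5 ms

n = 12, ΣRT = 7170, M = 597.500
Σ(x−M)² = 1319583.00; s = √(1319583.00/11) = 346.355
Cutoffs: 597.500 ± 2.5·346.355 → [-268.4, 1463.4]
Outside: 1676 → excluded.
Retained (n=11): Σ = 5494, mean = 5494/11 = 499.455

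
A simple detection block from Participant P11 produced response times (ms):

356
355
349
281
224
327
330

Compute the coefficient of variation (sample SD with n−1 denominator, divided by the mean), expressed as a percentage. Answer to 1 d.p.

n = 7, Σ = 2222, M = 317.4286
Σ(x−M)² = 14201.714; s = √(14201.714/6) = 48.6513
CV = 48.6513 / 317.4286 = 0.15327 = 15.327%

15.3%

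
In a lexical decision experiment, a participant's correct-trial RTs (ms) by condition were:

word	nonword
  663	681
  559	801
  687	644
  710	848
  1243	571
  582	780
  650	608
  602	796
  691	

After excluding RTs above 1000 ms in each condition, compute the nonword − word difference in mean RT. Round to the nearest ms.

word: exclude 1243
M(word) = 5144/8 = 643.000
M(nonword) = 5729/8 = 716.125
Difference = 716.125 − 643.000 = 73.125 ms

73 ms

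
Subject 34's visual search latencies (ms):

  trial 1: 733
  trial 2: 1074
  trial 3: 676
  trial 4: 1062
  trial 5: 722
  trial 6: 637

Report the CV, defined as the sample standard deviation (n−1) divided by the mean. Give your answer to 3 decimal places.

n = 6, Σ = 4904, M = 817.3333
Σ(x−M)² = 194435.333; s = √(194435.333/5) = 197.1980
CV = 197.1980 / 817.3333 = 0.24127

0.241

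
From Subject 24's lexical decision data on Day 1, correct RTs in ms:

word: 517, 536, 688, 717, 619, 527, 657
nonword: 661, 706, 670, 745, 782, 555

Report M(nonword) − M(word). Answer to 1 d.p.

77.8 ms

M(word) = 4261/7 = 608.714
M(nonword) = 4119/6 = 686.500
Difference = 686.500 − 608.714 = 77.786 ms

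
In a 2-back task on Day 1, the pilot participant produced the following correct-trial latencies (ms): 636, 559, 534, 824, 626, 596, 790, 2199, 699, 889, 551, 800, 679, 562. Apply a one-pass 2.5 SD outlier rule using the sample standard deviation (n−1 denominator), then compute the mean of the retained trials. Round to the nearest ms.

n = 14, ΣRT = 10944, M = 781.714
Σ(x−M)² = 2332228.86; s = √(2332228.86/13) = 423.559
Cutoffs: 781.714 ± 2.5·423.559 → [-277.2, 1840.6]
Outside: 2199 → excluded.
Retained (n=13): Σ = 8745, mean = 8745/13 = 672.692

673 ms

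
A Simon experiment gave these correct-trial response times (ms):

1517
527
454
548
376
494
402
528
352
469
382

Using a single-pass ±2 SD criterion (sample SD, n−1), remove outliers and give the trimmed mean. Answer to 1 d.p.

453.2 ms

n = 11, ΣRT = 6049, M = 549.909
Σ(x−M)² = 1074626.91; s = √(1074626.91/10) = 327.815
Cutoffs: 549.909 ± 2·327.815 → [-105.7, 1205.5]
Outside: 1517 → excluded.
Retained (n=10): Σ = 4532, mean = 4532/10 = 453.200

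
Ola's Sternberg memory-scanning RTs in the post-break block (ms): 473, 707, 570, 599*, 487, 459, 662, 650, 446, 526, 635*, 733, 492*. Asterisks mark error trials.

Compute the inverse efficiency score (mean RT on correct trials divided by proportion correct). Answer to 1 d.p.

Correct trials (n=10): 473, 707, 570, 487, 459, 662, 650, 446, 526, 733
Mean correct RT = 5713/10 = 571.3000 ms
Proportion correct = 10/13
IES = 571.3000 / (10/13) = 742.690 ms

742.7 ms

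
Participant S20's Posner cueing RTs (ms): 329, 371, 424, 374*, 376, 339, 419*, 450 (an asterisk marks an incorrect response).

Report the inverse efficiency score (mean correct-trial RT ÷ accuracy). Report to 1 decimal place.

508.7 ms

Correct trials (n=6): 329, 371, 424, 376, 339, 450
Mean correct RT = 2289/6 = 381.5000 ms
Proportion correct = 6/8
IES = 381.5000 / (6/8) = 508.667 ms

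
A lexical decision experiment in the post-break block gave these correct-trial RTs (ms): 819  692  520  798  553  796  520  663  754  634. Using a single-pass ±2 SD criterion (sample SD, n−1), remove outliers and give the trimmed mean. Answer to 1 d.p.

n = 10, ΣRT = 6749, M = 674.900
Σ(x−M)² = 121794.90; s = √(121794.90/9) = 116.330
Cutoffs: 674.900 ± 2·116.330 → [442.2, 907.6]
No RTs fall outside the cutoffs; all 10 retained. Mean = 6749/10 = 674.900

674.9 ms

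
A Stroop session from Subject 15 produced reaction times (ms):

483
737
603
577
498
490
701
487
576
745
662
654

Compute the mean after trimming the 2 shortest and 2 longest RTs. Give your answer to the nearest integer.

Sorted: 483, 487, 490, 498, 576, 577, 603, 654, 662, 701, 737, 745
Drop lowest 2 (483, 487) and highest 2 (737, 745)
Remaining (n=8): Σ = 4761, mean = 4761/8 = 595.125

595 ms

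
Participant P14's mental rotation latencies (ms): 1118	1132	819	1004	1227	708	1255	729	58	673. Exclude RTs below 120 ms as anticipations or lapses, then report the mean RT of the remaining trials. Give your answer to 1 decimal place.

962.8 ms

Excluded: 58
Retained (n=9): Σ = 8665
Mean = 8665/9 = 962.7778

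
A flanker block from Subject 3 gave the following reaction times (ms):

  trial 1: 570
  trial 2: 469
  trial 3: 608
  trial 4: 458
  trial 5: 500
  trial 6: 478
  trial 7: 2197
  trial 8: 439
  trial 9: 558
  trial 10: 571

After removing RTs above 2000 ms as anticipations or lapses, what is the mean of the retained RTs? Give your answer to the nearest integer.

517 ms

Excluded: 2197
Retained (n=9): Σ = 4651
Mean = 4651/9 = 516.7778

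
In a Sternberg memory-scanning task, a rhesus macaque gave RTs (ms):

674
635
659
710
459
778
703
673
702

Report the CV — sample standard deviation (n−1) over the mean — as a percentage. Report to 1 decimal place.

n = 9, Σ = 5993, M = 665.8889
Σ(x−M)² = 61116.889; s = √(61116.889/8) = 87.4049
CV = 87.4049 / 665.8889 = 0.13126 = 13.126%

13.1%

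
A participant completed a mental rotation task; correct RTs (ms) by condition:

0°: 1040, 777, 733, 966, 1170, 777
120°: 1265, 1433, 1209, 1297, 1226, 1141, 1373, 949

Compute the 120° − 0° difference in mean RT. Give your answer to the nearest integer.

326 ms

M(0°) = 5463/6 = 910.500
M(120°) = 9893/8 = 1236.625
Difference = 1236.625 − 910.500 = 326.125 ms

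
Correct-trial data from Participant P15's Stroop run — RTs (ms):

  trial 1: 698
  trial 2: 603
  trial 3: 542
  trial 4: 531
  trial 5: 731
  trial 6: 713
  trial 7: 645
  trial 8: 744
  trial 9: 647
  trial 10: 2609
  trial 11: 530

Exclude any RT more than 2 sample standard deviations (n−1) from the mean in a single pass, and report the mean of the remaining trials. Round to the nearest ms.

n = 11, ΣRT = 8993, M = 817.545
Σ(x−M)² = 3593032.73; s = √(3593032.73/10) = 599.419
Cutoffs: 817.545 ± 2·599.419 → [-381.3, 2016.4]
Outside: 2609 → excluded.
Retained (n=10): Σ = 6384, mean = 6384/10 = 638.400

638 ms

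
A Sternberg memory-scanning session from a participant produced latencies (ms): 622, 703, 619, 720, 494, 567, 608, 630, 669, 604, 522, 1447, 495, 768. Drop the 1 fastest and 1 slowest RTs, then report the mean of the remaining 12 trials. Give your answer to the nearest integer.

Sorted: 494, 495, 522, 567, 604, 608, 619, 622, 630, 669, 703, 720, 768, 1447
Drop lowest 1 (494) and highest 1 (1447)
Remaining (n=12): Σ = 7527, mean = 7527/12 = 627.250

627 ms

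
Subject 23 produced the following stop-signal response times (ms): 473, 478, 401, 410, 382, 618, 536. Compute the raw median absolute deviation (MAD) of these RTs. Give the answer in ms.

Sorted: 382, 401, 410, 473, 478, 536, 618 → median = 473
|x − 473|: 0, 5, 72, 63, 91, 145, 63
Sorted deviations: 0, 5, 63, 63, 72, 91, 145 → MAD = 63

63 ms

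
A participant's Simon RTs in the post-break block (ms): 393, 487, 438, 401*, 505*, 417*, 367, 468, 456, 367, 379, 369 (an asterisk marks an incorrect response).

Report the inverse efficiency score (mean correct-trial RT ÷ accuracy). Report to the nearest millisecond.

552 ms

Correct trials (n=9): 393, 487, 438, 367, 468, 456, 367, 379, 369
Mean correct RT = 3724/9 = 413.7778 ms
Proportion correct = 9/12
IES = 413.7778 / (9/12) = 551.704 ms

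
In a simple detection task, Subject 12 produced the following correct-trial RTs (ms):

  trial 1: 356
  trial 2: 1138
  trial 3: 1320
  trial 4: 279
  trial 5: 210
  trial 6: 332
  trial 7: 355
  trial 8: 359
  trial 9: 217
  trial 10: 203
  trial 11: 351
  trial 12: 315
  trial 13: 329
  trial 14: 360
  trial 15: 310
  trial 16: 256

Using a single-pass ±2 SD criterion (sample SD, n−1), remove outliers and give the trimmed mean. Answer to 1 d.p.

n = 16, ΣRT = 6690, M = 418.125
Σ(x−M)² = 1564195.75; s = √(1564195.75/15) = 322.924
Cutoffs: 418.125 ± 2·322.924 → [-227.7, 1064.0]
Outside: 1138, 1320 → excluded.
Retained (n=14): Σ = 4232, mean = 4232/14 = 302.286

302.3 ms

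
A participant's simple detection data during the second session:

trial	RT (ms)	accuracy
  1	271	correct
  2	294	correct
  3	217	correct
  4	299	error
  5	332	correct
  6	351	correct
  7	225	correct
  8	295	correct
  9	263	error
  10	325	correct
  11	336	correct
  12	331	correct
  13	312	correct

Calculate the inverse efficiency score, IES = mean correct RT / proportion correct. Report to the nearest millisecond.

353 ms

Correct trials (n=11): 271, 294, 217, 332, 351, 225, 295, 325, 336, 331, 312
Mean correct RT = 3289/11 = 299.0000 ms
Proportion correct = 11/13
IES = 299.0000 / (11/13) = 353.364 ms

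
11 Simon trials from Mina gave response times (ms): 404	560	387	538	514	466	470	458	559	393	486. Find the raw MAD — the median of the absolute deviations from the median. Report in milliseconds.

66 ms

Sorted: 387, 393, 404, 458, 466, 470, 486, 514, 538, 559, 560 → median = 470
|x − 470|: 66, 90, 83, 68, 44, 4, 0, 12, 89, 77, 16
Sorted deviations: 0, 4, 12, 16, 44, 66, 68, 77, 83, 89, 90 → MAD = 66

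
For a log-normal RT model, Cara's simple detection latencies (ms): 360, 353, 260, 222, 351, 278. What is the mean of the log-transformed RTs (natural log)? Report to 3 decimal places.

ln(RT): 5.8861, 5.8665, 5.5607, 5.4027, 5.8608, 5.6276
Σ ln(RT) = 34.2043
Mean = 34.2043/6 = 5.70072

5.701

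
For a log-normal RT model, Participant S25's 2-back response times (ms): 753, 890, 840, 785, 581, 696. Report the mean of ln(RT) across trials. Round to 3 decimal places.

6.621

ln(RT): 6.6241, 6.7912, 6.7334, 6.6657, 6.3648, 6.5453
Σ ln(RT) = 39.7245
Mean = 39.7245/6 = 6.62075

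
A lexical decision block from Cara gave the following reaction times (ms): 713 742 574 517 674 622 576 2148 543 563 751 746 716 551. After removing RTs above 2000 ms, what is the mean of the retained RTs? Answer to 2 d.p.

637.54 ms

Excluded: 2148
Retained (n=13): Σ = 8288
Mean = 8288/13 = 637.5385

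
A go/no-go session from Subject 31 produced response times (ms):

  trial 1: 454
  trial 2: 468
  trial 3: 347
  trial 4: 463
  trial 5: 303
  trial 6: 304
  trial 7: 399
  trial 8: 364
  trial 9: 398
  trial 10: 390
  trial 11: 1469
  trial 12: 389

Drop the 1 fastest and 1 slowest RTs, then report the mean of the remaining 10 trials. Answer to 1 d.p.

397.6 ms

Sorted: 303, 304, 347, 364, 389, 390, 398, 399, 454, 463, 468, 1469
Drop lowest 1 (303) and highest 1 (1469)
Remaining (n=10): Σ = 3976, mean = 3976/10 = 397.600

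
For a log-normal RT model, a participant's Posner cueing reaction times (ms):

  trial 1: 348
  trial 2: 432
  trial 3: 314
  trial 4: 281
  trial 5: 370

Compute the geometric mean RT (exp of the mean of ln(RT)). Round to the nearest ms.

345 ms

ln(RT): 5.8522, 6.0684, 5.7494, 5.6384, 5.9135
Mean ln(RT) = 29.2219/5 = 5.84438
Geometric mean = exp(5.84438) = 345.29 ms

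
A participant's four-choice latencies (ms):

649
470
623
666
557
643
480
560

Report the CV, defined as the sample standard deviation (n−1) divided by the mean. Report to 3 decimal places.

0.132

n = 8, Σ = 4648, M = 581.0000
Σ(x−M)² = 40996.000; s = √(40996.000/7) = 76.5282
CV = 76.5282 / 581.0000 = 0.13172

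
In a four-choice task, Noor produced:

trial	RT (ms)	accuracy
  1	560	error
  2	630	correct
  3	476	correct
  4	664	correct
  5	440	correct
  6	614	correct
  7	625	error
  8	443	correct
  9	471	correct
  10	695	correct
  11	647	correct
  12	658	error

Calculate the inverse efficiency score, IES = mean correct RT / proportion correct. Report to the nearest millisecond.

753 ms

Correct trials (n=9): 630, 476, 664, 440, 614, 443, 471, 695, 647
Mean correct RT = 5080/9 = 564.4444 ms
Proportion correct = 9/12
IES = 564.4444 / (9/12) = 752.593 ms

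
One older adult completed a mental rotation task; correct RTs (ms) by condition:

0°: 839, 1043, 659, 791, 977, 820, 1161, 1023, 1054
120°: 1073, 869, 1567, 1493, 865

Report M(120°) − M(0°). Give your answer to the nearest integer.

M(0°) = 8367/9 = 929.667
M(120°) = 5867/5 = 1173.400
Difference = 1173.400 − 929.667 = 243.733 ms

244 ms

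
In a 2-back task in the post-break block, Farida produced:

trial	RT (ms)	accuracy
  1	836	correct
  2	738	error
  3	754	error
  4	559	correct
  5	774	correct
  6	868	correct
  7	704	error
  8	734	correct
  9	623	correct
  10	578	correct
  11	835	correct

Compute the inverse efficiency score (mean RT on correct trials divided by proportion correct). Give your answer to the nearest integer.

Correct trials (n=8): 836, 559, 774, 868, 734, 623, 578, 835
Mean correct RT = 5807/8 = 725.8750 ms
Proportion correct = 8/11
IES = 725.8750 / (8/11) = 998.078 ms

998 ms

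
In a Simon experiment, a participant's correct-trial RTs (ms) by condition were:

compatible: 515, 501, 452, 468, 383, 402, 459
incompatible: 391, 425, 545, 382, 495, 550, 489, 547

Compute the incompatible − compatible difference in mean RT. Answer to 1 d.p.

23.7 ms

M(compatible) = 3180/7 = 454.286
M(incompatible) = 3824/8 = 478.000
Difference = 478.000 − 454.286 = 23.714 ms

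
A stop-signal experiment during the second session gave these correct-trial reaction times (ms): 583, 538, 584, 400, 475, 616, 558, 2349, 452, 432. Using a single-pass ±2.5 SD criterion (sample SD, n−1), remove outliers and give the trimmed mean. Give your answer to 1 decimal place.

515.3 ms

n = 10, ΣRT = 6987, M = 698.700
Σ(x−M)² = 3073746.10; s = √(3073746.10/9) = 584.403
Cutoffs: 698.700 ± 2.5·584.403 → [-762.3, 2159.7]
Outside: 2349 → excluded.
Retained (n=9): Σ = 4638, mean = 4638/9 = 515.333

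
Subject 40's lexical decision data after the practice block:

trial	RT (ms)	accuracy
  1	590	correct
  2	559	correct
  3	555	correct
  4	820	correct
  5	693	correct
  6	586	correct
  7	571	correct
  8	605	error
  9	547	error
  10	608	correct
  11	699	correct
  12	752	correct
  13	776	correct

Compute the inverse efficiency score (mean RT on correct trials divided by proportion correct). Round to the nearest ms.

775 ms

Correct trials (n=11): 590, 559, 555, 820, 693, 586, 571, 608, 699, 752, 776
Mean correct RT = 7209/11 = 655.3636 ms
Proportion correct = 11/13
IES = 655.3636 / (11/13) = 774.521 ms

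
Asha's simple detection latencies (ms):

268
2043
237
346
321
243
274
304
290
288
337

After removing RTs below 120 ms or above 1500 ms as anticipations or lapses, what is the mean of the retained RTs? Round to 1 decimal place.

Excluded: 2043
Retained (n=10): Σ = 2908
Mean = 2908/10 = 290.8000

290.8 ms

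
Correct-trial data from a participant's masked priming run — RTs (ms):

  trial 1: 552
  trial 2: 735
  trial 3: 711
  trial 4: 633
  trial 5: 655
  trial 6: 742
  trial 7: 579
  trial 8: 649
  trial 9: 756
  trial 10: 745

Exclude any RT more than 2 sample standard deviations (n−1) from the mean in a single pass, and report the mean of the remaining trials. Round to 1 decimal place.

675.7 ms

n = 10, ΣRT = 6757, M = 675.700
Σ(x−M)² = 48026.10; s = √(48026.10/9) = 73.050
Cutoffs: 675.700 ± 2·73.050 → [529.6, 821.8]
No RTs fall outside the cutoffs; all 10 retained. Mean = 6757/10 = 675.700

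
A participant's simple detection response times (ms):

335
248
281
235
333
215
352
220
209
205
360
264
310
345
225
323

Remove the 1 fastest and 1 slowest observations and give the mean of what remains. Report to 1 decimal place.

278.2 ms

Sorted: 205, 209, 215, 220, 225, 235, 248, 264, 281, 310, 323, 333, 335, 345, 352, 360
Drop lowest 1 (205) and highest 1 (360)
Remaining (n=14): Σ = 3895, mean = 3895/14 = 278.214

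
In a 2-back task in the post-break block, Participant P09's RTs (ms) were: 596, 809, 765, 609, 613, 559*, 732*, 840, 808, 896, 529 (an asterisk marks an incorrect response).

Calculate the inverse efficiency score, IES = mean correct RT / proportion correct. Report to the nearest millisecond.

Correct trials (n=9): 596, 809, 765, 609, 613, 840, 808, 896, 529
Mean correct RT = 6465/9 = 718.3333 ms
Proportion correct = 9/11
IES = 718.3333 / (9/11) = 877.963 ms

878 ms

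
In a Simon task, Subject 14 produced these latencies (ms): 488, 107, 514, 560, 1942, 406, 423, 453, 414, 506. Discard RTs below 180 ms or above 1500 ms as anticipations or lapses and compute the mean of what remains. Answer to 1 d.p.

Excluded: 107, 1942
Retained (n=8): Σ = 3764
Mean = 3764/8 = 470.5000

470.5 ms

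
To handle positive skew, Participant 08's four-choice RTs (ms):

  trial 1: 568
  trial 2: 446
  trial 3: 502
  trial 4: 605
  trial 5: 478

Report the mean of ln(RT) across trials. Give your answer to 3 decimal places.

6.247

ln(RT): 6.3421, 6.1003, 6.2186, 6.4052, 6.1696
Σ ln(RT) = 31.2359
Mean = 31.2359/5 = 6.24718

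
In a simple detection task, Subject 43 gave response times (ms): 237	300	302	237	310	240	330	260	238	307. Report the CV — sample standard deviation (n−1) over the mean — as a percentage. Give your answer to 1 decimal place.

13.4%

n = 10, Σ = 2761, M = 276.1000
Σ(x−M)² = 12322.900; s = √(12322.900/9) = 37.0029
CV = 37.0029 / 276.1000 = 0.13402 = 13.402%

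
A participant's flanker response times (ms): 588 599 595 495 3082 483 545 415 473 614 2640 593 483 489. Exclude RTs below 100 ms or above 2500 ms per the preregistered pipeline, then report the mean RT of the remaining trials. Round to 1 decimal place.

531.0 ms

Excluded: 2640, 3082
Retained (n=12): Σ = 6372
Mean = 6372/12 = 531.0000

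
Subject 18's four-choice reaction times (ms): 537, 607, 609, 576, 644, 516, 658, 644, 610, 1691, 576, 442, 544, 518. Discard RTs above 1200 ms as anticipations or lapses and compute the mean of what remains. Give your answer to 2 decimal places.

575.46 ms

Excluded: 1691
Retained (n=13): Σ = 7481
Mean = 7481/13 = 575.4615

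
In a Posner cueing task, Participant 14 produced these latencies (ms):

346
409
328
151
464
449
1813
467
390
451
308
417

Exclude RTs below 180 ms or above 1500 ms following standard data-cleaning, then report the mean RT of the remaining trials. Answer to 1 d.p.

402.9 ms

Excluded: 151, 1813
Retained (n=10): Σ = 4029
Mean = 4029/10 = 402.9000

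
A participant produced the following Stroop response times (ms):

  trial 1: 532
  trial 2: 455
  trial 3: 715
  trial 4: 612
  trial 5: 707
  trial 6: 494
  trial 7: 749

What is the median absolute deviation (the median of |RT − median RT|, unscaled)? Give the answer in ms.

Sorted: 455, 494, 532, 612, 707, 715, 749 → median = 612
|x − 612|: 80, 157, 103, 0, 95, 118, 137
Sorted deviations: 0, 80, 95, 103, 118, 137, 157 → MAD = 103

103 ms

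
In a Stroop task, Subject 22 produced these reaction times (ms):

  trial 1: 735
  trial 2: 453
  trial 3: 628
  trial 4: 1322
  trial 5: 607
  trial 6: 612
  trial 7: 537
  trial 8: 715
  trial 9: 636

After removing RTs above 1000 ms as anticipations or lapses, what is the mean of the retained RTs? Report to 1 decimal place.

615.4 ms

Excluded: 1322
Retained (n=8): Σ = 4923
Mean = 4923/8 = 615.3750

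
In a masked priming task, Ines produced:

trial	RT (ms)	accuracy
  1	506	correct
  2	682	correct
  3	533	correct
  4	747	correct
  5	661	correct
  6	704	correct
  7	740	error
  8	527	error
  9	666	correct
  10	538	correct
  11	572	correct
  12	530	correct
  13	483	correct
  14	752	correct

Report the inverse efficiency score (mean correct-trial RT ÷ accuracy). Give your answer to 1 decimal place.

716.9 ms

Correct trials (n=12): 506, 682, 533, 747, 661, 704, 666, 538, 572, 530, 483, 752
Mean correct RT = 7374/12 = 614.5000 ms
Proportion correct = 12/14
IES = 614.5000 / (12/14) = 716.917 ms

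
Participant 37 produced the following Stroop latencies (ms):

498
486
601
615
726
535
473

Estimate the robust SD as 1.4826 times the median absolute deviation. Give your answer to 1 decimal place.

91.9 ms

Sorted: 473, 486, 498, 535, 601, 615, 726 → median = 535
|x − 535| sorted: 0, 37, 49, 62, 66, 80, 191 → MAD = 62
Robust SD ≈ 1.4826 × 62 = 91.921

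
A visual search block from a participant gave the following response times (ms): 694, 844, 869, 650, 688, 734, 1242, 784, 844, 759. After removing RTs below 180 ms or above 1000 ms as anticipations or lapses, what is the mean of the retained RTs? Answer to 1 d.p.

762.9 ms

Excluded: 1242
Retained (n=9): Σ = 6866
Mean = 6866/9 = 762.8889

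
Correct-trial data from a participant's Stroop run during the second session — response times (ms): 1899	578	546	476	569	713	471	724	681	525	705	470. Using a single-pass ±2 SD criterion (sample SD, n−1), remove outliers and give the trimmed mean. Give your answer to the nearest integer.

n = 12, ΣRT = 8357, M = 696.417
Σ(x−M)² = 1680480.92; s = √(1680480.92/11) = 390.859
Cutoffs: 696.417 ± 2·390.859 → [-85.3, 1478.1]
Outside: 1899 → excluded.
Retained (n=11): Σ = 6458, mean = 6458/11 = 587.091

587 ms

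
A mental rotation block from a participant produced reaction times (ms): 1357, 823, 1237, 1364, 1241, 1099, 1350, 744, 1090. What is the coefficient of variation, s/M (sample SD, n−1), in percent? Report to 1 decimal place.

20.1%

n = 9, Σ = 10305, M = 1145.0000
Σ(x−M)² = 422236.000; s = √(422236.000/8) = 229.7379
CV = 229.7379 / 1145.0000 = 0.20064 = 20.064%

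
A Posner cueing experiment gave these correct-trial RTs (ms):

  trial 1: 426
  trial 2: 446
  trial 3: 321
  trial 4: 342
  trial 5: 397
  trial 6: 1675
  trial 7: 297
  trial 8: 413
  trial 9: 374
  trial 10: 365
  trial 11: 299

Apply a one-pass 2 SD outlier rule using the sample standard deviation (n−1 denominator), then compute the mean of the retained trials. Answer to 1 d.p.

368.0 ms

n = 11, ΣRT = 5355, M = 486.818
Σ(x−M)² = 1577999.64; s = √(1577999.64/10) = 397.240
Cutoffs: 486.818 ± 2·397.240 → [-307.7, 1281.3]
Outside: 1675 → excluded.
Retained (n=10): Σ = 3680, mean = 3680/10 = 368.000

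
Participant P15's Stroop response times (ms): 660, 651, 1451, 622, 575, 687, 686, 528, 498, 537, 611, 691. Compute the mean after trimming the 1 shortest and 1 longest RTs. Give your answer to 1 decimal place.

624.8 ms

Sorted: 498, 528, 537, 575, 611, 622, 651, 660, 686, 687, 691, 1451
Drop lowest 1 (498) and highest 1 (1451)
Remaining (n=10): Σ = 6248, mean = 6248/10 = 624.800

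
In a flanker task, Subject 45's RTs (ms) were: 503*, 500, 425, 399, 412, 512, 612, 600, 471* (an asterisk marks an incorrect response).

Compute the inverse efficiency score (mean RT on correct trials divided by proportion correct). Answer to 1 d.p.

Correct trials (n=7): 500, 425, 399, 412, 512, 612, 600
Mean correct RT = 3460/7 = 494.2857 ms
Proportion correct = 7/9
IES = 494.2857 / (7/9) = 635.510 ms

635.5 ms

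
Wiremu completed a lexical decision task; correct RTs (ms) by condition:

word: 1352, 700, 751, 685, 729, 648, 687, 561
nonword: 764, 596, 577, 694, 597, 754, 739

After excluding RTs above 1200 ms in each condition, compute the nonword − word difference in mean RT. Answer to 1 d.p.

word: exclude 1352
M(word) = 4761/7 = 680.143
M(nonword) = 4721/7 = 674.429
Difference = 674.429 − 680.143 = -5.714 ms

-5.7 ms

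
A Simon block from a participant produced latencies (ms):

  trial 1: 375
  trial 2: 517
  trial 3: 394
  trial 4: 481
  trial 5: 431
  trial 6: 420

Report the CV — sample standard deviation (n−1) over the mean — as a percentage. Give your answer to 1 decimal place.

12.3%

n = 6, Σ = 2618, M = 436.3333
Σ(x−M)² = 14351.333; s = √(14351.333/5) = 53.5749
CV = 53.5749 / 436.3333 = 0.12278 = 12.278%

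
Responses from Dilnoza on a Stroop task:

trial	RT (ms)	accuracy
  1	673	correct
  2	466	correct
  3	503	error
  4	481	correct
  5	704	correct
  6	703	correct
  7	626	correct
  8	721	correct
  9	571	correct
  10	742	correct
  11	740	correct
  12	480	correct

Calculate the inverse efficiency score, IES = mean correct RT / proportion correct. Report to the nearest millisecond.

Correct trials (n=11): 673, 466, 481, 704, 703, 626, 721, 571, 742, 740, 480
Mean correct RT = 6907/11 = 627.9091 ms
Proportion correct = 11/12
IES = 627.9091 / (11/12) = 684.992 ms

685 ms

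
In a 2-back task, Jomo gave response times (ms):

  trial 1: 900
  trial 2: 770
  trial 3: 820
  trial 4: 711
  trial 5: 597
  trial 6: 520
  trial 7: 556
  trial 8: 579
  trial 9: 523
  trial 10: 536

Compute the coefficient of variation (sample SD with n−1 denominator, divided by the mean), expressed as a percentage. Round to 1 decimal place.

21.2%

n = 10, Σ = 6512, M = 651.2000
Σ(x−M)² = 172217.600; s = √(172217.600/9) = 138.3304
CV = 138.3304 / 651.2000 = 0.21242 = 21.242%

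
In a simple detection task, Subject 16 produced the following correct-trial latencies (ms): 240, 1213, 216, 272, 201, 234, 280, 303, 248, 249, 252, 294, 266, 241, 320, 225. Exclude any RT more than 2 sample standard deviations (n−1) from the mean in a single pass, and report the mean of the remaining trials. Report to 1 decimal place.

256.1 ms

n = 16, ΣRT = 5054, M = 315.875
Σ(x−M)² = 873849.75; s = √(873849.75/15) = 241.364
Cutoffs: 315.875 ± 2·241.364 → [-166.9, 798.6]
Outside: 1213 → excluded.
Retained (n=15): Σ = 3841, mean = 3841/15 = 256.067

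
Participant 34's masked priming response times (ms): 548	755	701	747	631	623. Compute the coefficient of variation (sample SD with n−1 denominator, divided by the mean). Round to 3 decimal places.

0.121

n = 6, Σ = 4005, M = 667.5000
Σ(x−M)² = 32691.500; s = √(32691.500/5) = 80.8598
CV = 80.8598 / 667.5000 = 0.12114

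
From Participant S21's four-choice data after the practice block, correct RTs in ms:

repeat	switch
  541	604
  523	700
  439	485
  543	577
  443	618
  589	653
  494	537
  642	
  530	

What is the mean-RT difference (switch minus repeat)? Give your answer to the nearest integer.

M(repeat) = 4744/9 = 527.111
M(switch) = 4174/7 = 596.286
Difference = 596.286 − 527.111 = 69.175 ms

69 ms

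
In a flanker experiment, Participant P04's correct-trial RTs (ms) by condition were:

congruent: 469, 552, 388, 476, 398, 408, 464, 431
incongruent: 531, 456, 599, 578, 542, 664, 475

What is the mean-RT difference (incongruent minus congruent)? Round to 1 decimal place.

M(congruent) = 3586/8 = 448.250
M(incongruent) = 3845/7 = 549.286
Difference = 549.286 − 448.250 = 101.036 ms

101.0 ms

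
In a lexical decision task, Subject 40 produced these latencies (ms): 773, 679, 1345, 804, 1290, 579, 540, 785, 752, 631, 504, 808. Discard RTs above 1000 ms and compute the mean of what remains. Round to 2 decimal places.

Excluded: 1290, 1345
Retained (n=10): Σ = 6855
Mean = 6855/10 = 685.5000

685.50 ms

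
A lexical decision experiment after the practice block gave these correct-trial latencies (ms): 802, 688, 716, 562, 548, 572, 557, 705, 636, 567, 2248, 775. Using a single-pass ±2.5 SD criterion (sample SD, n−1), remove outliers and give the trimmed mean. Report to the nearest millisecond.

n = 12, ΣRT = 9376, M = 781.333
Σ(x−M)² = 2434142.67; s = √(2434142.67/11) = 470.410
Cutoffs: 781.333 ± 2.5·470.410 → [-394.7, 1957.4]
Outside: 2248 → excluded.
Retained (n=11): Σ = 7128, mean = 7128/11 = 648.000

648 ms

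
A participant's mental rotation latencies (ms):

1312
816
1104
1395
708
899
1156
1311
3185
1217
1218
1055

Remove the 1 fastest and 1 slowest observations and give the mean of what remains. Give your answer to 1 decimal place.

Sorted: 708, 816, 899, 1055, 1104, 1156, 1217, 1218, 1311, 1312, 1395, 3185
Drop lowest 1 (708) and highest 1 (3185)
Remaining (n=10): Σ = 11483, mean = 11483/10 = 1148.300

1148.3 ms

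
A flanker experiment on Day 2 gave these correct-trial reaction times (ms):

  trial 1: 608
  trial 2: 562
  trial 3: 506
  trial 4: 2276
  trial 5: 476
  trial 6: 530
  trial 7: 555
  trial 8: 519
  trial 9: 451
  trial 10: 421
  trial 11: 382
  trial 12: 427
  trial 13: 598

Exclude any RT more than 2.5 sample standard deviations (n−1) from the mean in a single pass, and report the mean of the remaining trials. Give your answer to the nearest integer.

n = 13, ΣRT = 8311, M = 639.308
Σ(x−M)² = 2959794.77; s = √(2959794.77/12) = 496.638
Cutoffs: 639.308 ± 2.5·496.638 → [-602.3, 1880.9]
Outside: 2276 → excluded.
Retained (n=12): Σ = 6035, mean = 6035/12 = 502.917

503 ms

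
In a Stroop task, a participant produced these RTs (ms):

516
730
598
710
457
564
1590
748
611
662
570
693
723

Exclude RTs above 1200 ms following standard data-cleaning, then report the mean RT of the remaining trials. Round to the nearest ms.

632 ms

Excluded: 1590
Retained (n=12): Σ = 7582
Mean = 7582/12 = 631.8333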